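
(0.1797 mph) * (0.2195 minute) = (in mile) 0.0006574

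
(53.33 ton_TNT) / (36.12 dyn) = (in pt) 1.751e+18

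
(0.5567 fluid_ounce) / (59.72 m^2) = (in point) 0.0007815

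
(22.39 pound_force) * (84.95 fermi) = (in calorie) 2.022e-12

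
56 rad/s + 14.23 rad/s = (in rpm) 670.6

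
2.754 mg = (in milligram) 2.754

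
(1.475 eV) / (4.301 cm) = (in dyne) 5.495e-13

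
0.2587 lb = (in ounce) 4.139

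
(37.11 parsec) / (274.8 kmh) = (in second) 1.5e+16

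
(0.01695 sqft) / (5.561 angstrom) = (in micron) 2.832e+12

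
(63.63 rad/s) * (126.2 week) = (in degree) 2.783e+11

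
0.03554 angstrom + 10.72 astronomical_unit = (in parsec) 5.197e-05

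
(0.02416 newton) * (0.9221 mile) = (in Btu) 0.03398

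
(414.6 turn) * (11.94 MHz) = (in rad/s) 3.11e+10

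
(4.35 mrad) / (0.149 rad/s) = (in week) 4.827e-08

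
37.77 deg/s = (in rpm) 6.295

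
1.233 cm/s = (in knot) 0.02397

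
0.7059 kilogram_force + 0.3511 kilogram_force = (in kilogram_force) 1.057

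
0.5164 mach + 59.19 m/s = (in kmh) 846.1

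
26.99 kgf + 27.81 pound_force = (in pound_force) 87.31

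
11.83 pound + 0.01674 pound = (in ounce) 189.5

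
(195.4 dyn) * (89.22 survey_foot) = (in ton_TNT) 1.27e-11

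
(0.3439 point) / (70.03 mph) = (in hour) 1.076e-09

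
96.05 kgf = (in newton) 941.9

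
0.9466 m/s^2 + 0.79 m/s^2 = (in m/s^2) 1.737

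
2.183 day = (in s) 1.886e+05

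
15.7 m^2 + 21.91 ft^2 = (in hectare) 0.001774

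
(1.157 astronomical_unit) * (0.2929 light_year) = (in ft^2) 5.163e+27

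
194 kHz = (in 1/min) 1.164e+07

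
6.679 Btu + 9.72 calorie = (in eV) 4.424e+22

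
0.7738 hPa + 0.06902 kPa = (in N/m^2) 146.4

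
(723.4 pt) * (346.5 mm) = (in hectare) 8.843e-06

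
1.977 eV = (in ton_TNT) 7.571e-29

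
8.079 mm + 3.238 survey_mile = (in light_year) 5.508e-13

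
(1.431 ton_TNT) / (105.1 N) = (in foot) 1.869e+08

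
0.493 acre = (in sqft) 2.148e+04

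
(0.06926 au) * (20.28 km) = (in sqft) 2.262e+15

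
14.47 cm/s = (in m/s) 0.1447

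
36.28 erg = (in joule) 3.628e-06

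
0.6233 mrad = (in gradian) 0.03968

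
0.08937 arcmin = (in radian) 2.6e-05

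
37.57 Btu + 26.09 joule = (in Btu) 37.59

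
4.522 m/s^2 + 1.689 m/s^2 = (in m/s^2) 6.211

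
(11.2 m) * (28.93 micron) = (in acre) 8.007e-08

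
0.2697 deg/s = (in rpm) 0.04495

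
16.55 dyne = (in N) 0.0001655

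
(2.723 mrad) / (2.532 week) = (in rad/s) 1.778e-09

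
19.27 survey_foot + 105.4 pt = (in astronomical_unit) 3.951e-11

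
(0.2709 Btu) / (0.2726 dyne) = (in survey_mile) 6.515e+04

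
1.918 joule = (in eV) 1.197e+19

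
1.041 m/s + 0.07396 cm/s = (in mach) 0.003059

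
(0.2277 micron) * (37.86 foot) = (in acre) 6.493e-10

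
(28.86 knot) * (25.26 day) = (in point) 9.185e+10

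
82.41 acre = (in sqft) 3.59e+06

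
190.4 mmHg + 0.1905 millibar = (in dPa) 2.54e+05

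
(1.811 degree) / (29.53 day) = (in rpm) 1.183e-07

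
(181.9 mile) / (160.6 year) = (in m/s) 5.78e-05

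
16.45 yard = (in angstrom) 1.504e+11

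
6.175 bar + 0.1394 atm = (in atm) 6.234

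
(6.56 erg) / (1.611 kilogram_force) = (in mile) 2.58e-11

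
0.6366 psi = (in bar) 0.04389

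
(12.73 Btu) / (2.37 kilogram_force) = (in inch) 2.275e+04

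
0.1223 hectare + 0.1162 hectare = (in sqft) 2.567e+04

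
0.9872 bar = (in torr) 740.5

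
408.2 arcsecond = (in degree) 0.1134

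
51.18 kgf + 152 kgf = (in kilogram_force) 203.2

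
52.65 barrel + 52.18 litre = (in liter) 8423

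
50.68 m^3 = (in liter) 5.068e+04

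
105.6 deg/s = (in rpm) 17.6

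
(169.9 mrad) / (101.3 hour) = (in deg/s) 2.669e-05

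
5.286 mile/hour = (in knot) 4.593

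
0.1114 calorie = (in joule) 0.4661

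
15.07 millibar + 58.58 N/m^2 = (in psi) 0.2271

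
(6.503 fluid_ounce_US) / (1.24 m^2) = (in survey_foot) 0.0005088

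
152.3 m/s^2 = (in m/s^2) 152.3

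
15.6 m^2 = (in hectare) 0.00156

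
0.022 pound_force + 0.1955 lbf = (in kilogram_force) 0.09866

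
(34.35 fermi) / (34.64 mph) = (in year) 7.034e-23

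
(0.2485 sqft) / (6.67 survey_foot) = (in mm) 11.36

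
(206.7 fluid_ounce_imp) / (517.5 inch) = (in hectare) 4.468e-08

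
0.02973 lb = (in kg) 0.01349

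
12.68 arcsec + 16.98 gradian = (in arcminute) 917.1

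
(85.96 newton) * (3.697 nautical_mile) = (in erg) 5.886e+12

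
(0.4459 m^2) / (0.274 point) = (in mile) 2.866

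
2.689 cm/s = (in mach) 7.897e-05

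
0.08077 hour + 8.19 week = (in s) 4.954e+06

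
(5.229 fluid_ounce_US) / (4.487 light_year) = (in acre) 9.002e-25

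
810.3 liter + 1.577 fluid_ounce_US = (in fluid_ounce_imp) 2.852e+04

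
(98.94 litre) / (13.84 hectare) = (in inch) 2.815e-05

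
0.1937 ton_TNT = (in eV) 5.058e+27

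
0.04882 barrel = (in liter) 7.762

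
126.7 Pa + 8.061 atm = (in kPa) 816.9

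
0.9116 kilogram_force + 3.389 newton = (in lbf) 2.772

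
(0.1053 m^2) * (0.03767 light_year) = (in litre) 3.753e+16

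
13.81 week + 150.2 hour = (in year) 0.282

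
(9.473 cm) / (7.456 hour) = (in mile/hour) 7.895e-06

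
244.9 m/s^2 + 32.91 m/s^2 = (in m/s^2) 277.8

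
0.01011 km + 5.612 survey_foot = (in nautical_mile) 0.006383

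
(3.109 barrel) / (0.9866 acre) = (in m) 0.0001238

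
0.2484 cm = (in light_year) 2.626e-19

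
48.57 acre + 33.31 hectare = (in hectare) 52.97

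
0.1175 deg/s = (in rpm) 0.01958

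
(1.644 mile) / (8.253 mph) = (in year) 2.274e-05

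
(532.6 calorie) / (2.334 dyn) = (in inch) 3.759e+09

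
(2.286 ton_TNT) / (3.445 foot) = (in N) 9.109e+09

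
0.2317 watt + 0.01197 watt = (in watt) 0.2437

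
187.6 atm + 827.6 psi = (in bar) 247.1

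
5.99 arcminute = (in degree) 0.09983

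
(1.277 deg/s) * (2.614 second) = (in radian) 0.05826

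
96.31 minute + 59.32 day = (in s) 5.131e+06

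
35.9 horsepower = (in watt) 2.677e+04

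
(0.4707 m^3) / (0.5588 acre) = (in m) 0.0002081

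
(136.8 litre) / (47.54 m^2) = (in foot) 0.009441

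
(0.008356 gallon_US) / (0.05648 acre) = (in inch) 5.448e-06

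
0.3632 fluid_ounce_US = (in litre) 0.01074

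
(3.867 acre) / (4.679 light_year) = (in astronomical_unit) 2.363e-24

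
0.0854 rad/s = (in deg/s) 4.893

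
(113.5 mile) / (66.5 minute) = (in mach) 0.1344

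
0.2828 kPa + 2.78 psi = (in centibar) 19.45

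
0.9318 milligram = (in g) 0.0009318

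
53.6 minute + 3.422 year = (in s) 1.079e+08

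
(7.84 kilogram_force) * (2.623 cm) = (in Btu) 0.001911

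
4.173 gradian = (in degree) 3.756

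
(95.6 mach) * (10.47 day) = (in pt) 8.347e+13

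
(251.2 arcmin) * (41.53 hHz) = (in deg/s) 1.739e+04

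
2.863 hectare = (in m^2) 2.863e+04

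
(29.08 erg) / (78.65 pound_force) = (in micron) 0.008312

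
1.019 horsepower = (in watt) 759.9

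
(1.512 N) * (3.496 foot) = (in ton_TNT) 3.851e-10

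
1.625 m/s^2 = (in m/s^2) 1.625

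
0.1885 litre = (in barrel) 0.001186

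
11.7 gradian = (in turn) 0.02925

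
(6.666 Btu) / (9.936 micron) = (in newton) 7.078e+08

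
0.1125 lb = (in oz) 1.8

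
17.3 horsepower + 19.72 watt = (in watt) 1.292e+04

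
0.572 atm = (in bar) 0.5796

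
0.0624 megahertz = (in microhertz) 6.24e+10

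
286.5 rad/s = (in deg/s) 1.642e+04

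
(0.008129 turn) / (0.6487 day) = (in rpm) 8.702e-06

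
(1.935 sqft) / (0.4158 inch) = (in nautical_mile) 0.009191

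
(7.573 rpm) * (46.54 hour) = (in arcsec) 2.741e+10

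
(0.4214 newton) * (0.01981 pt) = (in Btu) 2.791e-09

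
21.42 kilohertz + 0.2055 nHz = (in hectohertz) 214.2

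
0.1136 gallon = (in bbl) 0.002705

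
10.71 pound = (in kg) 4.858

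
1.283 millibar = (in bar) 0.001283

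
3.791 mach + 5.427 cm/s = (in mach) 3.791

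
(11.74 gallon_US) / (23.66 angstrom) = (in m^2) 1.878e+07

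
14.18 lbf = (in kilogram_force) 6.432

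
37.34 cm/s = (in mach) 0.001097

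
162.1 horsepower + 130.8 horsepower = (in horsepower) 292.9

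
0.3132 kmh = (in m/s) 0.087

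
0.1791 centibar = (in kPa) 0.1791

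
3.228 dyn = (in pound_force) 7.257e-06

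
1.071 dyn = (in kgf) 1.092e-06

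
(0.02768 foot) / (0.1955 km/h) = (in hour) 4.316e-05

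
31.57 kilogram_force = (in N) 309.6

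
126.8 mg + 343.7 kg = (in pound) 757.7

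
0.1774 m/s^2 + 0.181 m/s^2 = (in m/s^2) 0.3584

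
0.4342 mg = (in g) 0.0004342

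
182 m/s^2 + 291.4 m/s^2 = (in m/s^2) 473.4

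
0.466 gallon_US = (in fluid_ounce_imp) 62.08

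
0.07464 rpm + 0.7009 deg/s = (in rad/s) 0.02005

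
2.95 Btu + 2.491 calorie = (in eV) 1.949e+22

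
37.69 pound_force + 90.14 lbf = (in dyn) 5.686e+07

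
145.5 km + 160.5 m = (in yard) 1.593e+05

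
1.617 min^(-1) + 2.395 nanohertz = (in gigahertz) 2.695e-11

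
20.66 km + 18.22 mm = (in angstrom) 2.066e+14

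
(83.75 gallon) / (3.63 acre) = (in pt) 0.06117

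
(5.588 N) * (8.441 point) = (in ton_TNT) 3.977e-12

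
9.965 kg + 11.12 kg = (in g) 2.108e+04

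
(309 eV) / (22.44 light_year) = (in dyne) 2.332e-29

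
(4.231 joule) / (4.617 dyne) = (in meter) 9.164e+04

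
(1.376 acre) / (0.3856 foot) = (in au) 3.167e-07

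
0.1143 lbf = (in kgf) 0.05185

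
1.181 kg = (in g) 1181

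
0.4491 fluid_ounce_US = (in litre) 0.01328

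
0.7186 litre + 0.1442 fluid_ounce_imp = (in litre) 0.7227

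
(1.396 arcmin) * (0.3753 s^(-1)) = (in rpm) 0.001455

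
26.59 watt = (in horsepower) 0.03566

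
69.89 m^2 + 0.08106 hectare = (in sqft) 9478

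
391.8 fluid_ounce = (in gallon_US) 3.061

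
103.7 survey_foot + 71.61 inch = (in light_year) 3.533e-15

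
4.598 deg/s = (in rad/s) 0.08025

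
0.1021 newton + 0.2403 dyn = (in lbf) 0.02295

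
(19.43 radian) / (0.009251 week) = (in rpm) 0.03316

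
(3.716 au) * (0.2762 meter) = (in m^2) 1.535e+11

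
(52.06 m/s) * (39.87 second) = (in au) 1.387e-08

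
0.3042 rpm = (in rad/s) 0.03186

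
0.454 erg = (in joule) 4.54e-08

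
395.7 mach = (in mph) 3.014e+05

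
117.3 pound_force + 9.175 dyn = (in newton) 521.8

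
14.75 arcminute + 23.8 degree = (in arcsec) 8.656e+04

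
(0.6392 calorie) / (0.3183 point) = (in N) 2.382e+04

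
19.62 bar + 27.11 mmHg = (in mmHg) 1.474e+04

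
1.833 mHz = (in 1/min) 0.11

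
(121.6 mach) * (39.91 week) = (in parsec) 3.239e-05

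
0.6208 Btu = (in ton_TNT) 1.565e-07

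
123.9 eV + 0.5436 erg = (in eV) 3.393e+11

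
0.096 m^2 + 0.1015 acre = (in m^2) 410.9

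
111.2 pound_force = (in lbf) 111.2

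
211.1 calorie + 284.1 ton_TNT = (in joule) 1.189e+12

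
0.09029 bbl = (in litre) 14.35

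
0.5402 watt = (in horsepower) 0.0007244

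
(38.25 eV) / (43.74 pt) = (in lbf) 8.928e-17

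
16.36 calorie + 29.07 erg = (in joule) 68.45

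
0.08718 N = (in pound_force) 0.0196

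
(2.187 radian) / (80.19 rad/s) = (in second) 0.02727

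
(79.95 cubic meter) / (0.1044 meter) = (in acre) 0.1892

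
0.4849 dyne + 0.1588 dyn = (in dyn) 0.6437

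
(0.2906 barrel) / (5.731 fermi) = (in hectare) 8.062e+08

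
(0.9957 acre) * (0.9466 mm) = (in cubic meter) 3.814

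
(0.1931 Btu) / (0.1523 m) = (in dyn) 1.338e+08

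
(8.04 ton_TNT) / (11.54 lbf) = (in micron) 6.553e+14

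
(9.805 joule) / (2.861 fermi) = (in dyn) 3.427e+20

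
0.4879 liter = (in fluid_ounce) 16.5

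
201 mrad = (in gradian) 12.8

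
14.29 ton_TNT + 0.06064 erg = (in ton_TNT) 14.29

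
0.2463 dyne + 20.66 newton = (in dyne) 2.066e+06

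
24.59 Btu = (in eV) 1.619e+23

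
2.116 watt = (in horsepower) 0.002838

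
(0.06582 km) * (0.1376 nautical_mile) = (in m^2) 1.677e+04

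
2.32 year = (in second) 7.316e+07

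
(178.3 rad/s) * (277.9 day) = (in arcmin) 1.472e+13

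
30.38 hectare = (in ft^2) 3.27e+06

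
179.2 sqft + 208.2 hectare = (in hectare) 208.2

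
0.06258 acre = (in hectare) 0.02533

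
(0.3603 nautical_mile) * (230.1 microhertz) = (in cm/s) 15.35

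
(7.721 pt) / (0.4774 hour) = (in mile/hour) 3.545e-06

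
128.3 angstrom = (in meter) 1.283e-08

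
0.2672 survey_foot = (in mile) 5.061e-05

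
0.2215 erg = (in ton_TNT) 5.294e-18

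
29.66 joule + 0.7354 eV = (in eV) 1.851e+20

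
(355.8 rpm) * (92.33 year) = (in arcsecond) 2.238e+16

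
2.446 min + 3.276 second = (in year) 4.758e-06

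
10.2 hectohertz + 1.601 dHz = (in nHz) 1.02e+12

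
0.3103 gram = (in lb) 0.0006841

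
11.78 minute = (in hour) 0.1963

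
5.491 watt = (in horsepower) 0.007364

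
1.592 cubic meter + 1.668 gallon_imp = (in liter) 1600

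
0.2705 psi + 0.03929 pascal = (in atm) 0.01841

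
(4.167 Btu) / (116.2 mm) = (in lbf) 8506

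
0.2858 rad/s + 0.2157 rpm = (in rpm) 2.945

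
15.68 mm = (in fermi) 1.568e+13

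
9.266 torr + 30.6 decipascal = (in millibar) 12.38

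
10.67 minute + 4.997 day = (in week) 0.7149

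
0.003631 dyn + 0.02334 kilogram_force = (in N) 0.2289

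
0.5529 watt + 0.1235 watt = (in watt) 0.6764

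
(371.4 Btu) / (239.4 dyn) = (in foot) 5.37e+08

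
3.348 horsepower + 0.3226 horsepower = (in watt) 2737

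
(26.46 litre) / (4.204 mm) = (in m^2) 6.294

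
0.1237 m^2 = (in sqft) 1.331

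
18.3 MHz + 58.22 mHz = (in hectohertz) 1.83e+05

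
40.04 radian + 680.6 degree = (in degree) 2975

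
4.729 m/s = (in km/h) 17.02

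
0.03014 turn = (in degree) 10.85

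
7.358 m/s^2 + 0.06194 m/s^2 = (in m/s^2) 7.42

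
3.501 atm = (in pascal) 3.547e+05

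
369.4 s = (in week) 0.0006108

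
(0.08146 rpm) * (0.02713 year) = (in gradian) 4.646e+05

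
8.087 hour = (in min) 485.2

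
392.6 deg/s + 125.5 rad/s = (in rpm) 1264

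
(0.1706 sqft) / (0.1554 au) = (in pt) 1.933e-09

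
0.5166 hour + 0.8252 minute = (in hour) 0.5304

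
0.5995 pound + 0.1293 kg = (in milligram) 4.012e+05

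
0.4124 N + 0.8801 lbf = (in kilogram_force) 0.4413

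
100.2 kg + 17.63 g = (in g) 1.002e+05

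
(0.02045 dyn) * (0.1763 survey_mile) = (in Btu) 5.499e-08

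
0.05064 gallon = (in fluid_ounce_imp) 6.747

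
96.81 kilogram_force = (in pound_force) 213.4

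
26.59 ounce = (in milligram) 7.538e+05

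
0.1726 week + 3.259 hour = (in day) 1.344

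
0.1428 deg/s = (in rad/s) 0.002492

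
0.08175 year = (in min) 4.297e+04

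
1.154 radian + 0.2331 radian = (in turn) 0.2208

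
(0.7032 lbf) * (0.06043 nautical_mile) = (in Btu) 0.3318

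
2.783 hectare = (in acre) 6.877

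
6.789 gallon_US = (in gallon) 6.789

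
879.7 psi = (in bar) 60.65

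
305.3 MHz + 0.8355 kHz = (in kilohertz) 3.053e+05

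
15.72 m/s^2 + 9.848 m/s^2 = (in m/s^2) 25.57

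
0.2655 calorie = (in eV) 6.933e+18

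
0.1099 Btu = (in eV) 7.237e+20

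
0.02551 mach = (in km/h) 31.27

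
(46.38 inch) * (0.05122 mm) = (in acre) 1.491e-08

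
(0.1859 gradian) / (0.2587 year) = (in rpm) 3.418e-09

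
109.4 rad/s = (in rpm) 1045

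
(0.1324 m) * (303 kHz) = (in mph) 8.974e+04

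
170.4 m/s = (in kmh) 613.4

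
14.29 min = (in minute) 14.29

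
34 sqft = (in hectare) 0.0003159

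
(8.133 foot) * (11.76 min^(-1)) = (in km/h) 1.749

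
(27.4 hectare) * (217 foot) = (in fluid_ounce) 6.128e+11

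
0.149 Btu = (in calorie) 37.57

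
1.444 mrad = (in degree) 0.08274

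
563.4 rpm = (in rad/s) 59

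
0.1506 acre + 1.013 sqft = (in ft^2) 6561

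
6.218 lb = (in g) 2820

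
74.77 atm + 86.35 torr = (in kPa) 7588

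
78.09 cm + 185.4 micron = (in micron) 7.811e+05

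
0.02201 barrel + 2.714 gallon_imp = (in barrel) 0.09961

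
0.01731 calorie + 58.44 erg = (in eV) 4.521e+17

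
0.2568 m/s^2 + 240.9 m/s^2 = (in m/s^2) 241.2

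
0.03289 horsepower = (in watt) 24.53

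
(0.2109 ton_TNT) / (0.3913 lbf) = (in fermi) 5.07e+23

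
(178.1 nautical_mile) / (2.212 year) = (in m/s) 0.004728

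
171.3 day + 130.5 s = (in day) 171.3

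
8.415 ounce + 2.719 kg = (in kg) 2.958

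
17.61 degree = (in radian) 0.3074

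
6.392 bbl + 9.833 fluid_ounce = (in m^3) 1.017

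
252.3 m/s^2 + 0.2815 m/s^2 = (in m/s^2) 252.6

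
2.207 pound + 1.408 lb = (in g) 1640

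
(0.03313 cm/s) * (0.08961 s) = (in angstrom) 2.969e+05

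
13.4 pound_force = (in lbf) 13.4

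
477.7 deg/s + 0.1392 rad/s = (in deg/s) 485.7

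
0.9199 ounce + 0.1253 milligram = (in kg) 0.02608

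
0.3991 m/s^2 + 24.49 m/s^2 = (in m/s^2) 24.89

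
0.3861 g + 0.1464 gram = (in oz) 0.01878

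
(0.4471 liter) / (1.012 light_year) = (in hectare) 4.67e-24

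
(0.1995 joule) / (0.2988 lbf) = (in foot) 0.4924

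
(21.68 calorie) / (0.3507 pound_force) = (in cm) 5815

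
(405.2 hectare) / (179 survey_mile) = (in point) 3.987e+04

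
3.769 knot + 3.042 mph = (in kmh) 11.88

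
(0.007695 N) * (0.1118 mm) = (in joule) 8.603e-07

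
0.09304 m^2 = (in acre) 2.299e-05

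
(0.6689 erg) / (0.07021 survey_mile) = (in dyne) 5.92e-05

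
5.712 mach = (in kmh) 7002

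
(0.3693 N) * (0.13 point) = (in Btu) 1.605e-08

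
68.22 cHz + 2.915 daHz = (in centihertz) 2983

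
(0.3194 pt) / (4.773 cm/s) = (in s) 0.002361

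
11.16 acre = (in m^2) 4.516e+04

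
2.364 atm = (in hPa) 2395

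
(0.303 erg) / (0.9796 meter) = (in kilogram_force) 3.154e-09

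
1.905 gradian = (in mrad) 29.92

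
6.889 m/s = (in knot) 13.39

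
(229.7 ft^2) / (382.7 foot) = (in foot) 0.6002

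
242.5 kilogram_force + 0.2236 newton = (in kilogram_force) 242.5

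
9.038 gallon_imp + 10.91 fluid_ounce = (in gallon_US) 10.94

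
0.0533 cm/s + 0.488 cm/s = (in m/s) 0.005413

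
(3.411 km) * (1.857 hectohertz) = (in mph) 1.417e+06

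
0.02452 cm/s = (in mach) 7.201e-07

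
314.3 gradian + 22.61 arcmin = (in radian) 4.944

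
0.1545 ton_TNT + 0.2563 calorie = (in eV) 4.035e+27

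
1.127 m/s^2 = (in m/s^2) 1.127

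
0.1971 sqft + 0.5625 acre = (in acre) 0.5625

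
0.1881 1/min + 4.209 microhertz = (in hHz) 3.139e-05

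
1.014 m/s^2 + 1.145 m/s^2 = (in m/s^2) 2.159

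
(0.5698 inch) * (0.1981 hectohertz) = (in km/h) 1.032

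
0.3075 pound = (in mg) 1.395e+05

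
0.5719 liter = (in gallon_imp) 0.1258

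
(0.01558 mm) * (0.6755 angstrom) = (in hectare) 1.052e-19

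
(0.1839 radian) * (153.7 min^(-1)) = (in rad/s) 0.4711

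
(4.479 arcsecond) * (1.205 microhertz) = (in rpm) 2.499e-10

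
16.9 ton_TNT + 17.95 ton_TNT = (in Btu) 1.382e+08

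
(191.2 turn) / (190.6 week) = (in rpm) 9.952e-05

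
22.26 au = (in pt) 9.44e+15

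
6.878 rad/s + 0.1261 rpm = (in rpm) 65.81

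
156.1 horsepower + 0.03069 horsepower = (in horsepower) 156.1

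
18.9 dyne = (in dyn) 18.9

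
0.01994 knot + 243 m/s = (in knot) 472.4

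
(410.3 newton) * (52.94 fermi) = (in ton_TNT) 5.192e-21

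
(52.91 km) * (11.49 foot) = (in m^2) 1.853e+05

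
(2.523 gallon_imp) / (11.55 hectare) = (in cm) 9.931e-06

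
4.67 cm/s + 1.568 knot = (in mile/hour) 1.909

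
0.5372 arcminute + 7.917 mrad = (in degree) 0.4626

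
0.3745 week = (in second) 2.265e+05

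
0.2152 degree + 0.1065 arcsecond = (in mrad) 3.756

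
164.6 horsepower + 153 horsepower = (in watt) 2.368e+05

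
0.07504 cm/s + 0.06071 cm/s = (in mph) 0.003037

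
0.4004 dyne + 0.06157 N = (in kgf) 0.006279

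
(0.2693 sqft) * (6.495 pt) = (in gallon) 0.01514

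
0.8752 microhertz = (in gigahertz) 8.752e-16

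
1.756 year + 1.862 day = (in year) 1.761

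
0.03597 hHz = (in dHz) 35.97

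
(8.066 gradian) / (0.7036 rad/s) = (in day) 2.084e-06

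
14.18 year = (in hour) 1.242e+05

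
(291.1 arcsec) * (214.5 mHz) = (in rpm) 0.002891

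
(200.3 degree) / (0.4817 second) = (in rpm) 69.3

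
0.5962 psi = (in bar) 0.04111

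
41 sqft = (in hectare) 0.0003809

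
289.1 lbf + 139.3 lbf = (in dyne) 1.906e+08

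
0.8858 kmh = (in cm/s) 24.61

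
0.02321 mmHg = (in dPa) 30.94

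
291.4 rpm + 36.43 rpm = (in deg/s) 1967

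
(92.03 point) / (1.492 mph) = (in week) 8.048e-08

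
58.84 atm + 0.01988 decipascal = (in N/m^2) 5.962e+06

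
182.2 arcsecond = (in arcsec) 182.2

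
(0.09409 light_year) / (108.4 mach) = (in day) 2.791e+05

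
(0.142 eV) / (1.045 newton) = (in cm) 2.177e-18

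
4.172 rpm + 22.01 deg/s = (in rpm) 7.84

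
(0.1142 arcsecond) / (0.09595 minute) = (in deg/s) 5.51e-06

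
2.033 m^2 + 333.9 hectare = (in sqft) 3.594e+07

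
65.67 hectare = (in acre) 162.3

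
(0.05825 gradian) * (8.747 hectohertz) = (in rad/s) 0.8003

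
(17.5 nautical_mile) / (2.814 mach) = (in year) 1.073e-06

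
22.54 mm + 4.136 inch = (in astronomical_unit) 8.529e-13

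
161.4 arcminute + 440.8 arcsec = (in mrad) 49.09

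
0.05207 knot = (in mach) 7.867e-05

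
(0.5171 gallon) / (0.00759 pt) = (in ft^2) 7869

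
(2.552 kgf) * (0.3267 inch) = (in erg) 2.077e+06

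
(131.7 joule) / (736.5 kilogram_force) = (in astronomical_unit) 1.219e-13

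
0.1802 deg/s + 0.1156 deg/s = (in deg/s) 0.2958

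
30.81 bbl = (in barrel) 30.81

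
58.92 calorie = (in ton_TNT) 5.892e-08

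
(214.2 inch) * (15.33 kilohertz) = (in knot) 1.621e+05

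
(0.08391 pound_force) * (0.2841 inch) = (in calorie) 0.0006437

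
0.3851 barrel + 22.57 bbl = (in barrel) 22.96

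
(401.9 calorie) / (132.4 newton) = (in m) 12.7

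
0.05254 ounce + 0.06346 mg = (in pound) 0.003284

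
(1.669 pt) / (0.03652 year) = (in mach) 1.501e-12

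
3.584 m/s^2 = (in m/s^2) 3.584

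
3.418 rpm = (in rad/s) 0.3579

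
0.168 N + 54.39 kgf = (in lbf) 119.9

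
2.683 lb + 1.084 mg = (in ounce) 42.93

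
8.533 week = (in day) 59.73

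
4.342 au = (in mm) 6.496e+14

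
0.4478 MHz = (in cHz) 4.478e+07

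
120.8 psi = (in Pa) 8.329e+05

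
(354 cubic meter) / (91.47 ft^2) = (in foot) 136.7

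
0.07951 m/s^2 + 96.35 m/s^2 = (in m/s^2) 96.43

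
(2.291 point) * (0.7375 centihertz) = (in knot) 1.159e-05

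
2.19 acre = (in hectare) 0.8863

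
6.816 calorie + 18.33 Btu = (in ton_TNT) 4.629e-06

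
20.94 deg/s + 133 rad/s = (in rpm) 1274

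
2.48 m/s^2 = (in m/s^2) 2.48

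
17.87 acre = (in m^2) 7.232e+04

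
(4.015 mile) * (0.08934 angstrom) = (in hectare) 5.773e-12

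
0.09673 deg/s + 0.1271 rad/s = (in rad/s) 0.1288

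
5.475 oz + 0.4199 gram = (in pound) 0.3431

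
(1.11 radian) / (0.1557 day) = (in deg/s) 0.004728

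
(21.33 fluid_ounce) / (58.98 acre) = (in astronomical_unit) 1.767e-20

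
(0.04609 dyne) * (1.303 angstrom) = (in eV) 374.8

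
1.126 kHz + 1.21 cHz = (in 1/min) 6.756e+04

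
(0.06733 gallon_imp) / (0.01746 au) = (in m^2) 1.172e-13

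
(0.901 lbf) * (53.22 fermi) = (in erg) 2.133e-06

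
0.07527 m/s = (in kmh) 0.271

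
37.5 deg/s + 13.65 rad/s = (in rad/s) 14.3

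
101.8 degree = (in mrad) 1777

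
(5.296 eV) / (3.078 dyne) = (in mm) 2.757e-11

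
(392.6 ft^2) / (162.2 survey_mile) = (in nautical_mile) 7.545e-08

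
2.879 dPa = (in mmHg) 0.002159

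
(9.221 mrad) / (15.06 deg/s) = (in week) 5.8e-08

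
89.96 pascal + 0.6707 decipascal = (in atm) 0.0008885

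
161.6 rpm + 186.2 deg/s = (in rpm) 192.6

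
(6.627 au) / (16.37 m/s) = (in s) 6.056e+10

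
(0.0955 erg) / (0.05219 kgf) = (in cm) 1.866e-06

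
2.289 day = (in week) 0.327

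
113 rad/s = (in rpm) 1079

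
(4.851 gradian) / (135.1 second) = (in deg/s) 0.03232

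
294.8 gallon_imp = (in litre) 1340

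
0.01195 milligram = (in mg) 0.01195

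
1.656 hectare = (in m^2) 1.656e+04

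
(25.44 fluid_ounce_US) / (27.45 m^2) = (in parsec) 8.882e-22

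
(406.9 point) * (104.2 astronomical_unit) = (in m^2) 2.238e+12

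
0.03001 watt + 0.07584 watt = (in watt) 0.1058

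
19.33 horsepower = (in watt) 1.441e+04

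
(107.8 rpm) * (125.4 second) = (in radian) 1416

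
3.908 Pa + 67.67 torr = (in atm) 0.08908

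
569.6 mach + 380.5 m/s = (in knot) 3.777e+05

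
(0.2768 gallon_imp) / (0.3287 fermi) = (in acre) 9.46e+08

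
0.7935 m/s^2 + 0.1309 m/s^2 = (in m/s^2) 0.9244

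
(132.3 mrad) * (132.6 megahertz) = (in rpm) 1.675e+08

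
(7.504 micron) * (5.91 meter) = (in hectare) 4.435e-09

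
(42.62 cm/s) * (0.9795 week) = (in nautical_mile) 136.3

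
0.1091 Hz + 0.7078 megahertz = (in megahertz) 0.7078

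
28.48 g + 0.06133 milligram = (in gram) 28.48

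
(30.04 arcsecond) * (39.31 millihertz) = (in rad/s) 5.725e-06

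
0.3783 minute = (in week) 3.753e-05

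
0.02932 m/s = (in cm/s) 2.932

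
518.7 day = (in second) 4.482e+07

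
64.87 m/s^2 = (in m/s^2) 64.87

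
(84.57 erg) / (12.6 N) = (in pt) 0.001903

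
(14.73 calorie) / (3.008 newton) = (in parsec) 6.64e-16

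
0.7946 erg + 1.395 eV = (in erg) 0.7946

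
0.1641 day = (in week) 0.02344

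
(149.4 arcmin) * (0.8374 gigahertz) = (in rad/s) 3.639e+07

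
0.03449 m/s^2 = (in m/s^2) 0.03449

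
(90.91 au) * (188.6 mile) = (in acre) 1.02e+15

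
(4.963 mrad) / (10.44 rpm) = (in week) 7.506e-09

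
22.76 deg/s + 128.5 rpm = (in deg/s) 793.8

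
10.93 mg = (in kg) 1.093e-05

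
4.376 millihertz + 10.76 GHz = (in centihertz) 1.076e+12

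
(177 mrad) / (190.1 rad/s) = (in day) 1.078e-08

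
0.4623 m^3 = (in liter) 462.3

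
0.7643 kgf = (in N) 7.495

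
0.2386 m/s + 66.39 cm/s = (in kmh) 3.249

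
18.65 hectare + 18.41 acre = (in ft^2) 2.809e+06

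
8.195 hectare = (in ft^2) 8.821e+05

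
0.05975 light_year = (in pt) 1.602e+18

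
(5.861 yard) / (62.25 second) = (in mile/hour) 0.1926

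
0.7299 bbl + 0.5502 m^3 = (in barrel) 4.191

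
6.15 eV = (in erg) 9.853e-12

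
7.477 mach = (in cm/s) 2.546e+05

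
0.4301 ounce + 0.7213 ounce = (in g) 32.64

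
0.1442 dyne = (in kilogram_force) 1.47e-07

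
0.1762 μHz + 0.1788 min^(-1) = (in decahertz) 0.000298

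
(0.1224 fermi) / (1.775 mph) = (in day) 1.785e-21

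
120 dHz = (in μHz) 1.2e+07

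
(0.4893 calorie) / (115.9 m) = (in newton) 0.01766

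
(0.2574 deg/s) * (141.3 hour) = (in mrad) 2.285e+06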